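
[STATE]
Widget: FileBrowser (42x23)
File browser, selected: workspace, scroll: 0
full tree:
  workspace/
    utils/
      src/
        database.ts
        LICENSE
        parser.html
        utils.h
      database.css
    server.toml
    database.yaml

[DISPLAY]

> [-] workspace/                          
    [+] utils/                            
    server.toml                           
    database.yaml                         
                                          
                                          
                                          
                                          
                                          
                                          
                                          
                                          
                                          
                                          
                                          
                                          
                                          
                                          
                                          
                                          
                                          
                                          
                                          


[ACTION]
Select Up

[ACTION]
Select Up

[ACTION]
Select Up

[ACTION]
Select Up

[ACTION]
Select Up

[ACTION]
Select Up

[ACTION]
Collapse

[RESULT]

> [+] workspace/                          
                                          
                                          
                                          
                                          
                                          
                                          
                                          
                                          
                                          
                                          
                                          
                                          
                                          
                                          
                                          
                                          
                                          
                                          
                                          
                                          
                                          
                                          


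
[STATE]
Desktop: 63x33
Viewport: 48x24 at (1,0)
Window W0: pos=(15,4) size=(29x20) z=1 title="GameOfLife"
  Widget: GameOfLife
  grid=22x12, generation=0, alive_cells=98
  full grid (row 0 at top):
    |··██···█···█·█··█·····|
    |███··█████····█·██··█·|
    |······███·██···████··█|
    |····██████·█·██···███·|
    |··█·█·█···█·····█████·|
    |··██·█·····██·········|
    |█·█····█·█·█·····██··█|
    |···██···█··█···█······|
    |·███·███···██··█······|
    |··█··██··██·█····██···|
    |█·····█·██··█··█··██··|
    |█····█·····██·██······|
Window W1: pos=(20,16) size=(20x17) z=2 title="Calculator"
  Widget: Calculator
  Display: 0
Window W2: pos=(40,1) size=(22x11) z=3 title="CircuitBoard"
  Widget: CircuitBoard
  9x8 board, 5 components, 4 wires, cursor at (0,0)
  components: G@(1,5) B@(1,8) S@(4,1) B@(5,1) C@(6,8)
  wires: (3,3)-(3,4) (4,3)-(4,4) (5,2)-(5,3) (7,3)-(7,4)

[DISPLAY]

                                                
                                       ┏━━━━━━━━
                                       ┃ Circuit
                                       ┠────────
              ┏━━━━━━━━━━━━━━━━━━━━━━━━┃   0 1 2
              ┃ GameOfLife             ┃0  [.]  
              ┠────────────────────────┃        
              ┃Gen: 0                  ┃1       
              ┃··██···█···█·█··█·····  ┃        
              ┃███··█████····█·██··█·  ┃2       
              ┃······███·██···████··█  ┃        
              ┃····██████·█·██···███·  ┗━━━━━━━━
              ┃··█·█·█···█·····█████·     ┃     
              ┃··██·█·····██·········     ┃     
              ┃█·█····█·█·█·····██··█     ┃     
              ┃···██···█··█···█······     ┃     
              ┃·███┏━━━━━━━━━━━━━━━━━━┓   ┃     
              ┃··█·┃ Calculator       ┃   ┃     
              ┃█···┠──────────────────┨   ┃     
              ┃█···┃                 0┃   ┃     
              ┃    ┃┌───┬───┬───┬───┐ ┃   ┃     
              ┃    ┃│ 7 │ 8 │ 9 │ ÷ │ ┃   ┃     
              ┃    ┃├───┼───┼───┼───┤ ┃   ┃     
              ┗━━━━┃│ 4 │ 5 │ 6 │ × │ ┃━━━┛     


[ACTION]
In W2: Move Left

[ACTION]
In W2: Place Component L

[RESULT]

                                                
                                       ┏━━━━━━━━
                                       ┃ Circuit
                                       ┠────────
              ┏━━━━━━━━━━━━━━━━━━━━━━━━┃   0 1 2
              ┃ GameOfLife             ┃0  [L]  
              ┠────────────────────────┃        
              ┃Gen: 0                  ┃1       
              ┃··██···█···█·█··█·····  ┃        
              ┃███··█████····█·██··█·  ┃2       
              ┃······███·██···████··█  ┃        
              ┃····██████·█·██···███·  ┗━━━━━━━━
              ┃··█·█·█···█·····█████·     ┃     
              ┃··██·█·····██·········     ┃     
              ┃█·█····█·█·█·····██··█     ┃     
              ┃···██···█··█···█······     ┃     
              ┃·███┏━━━━━━━━━━━━━━━━━━┓   ┃     
              ┃··█·┃ Calculator       ┃   ┃     
              ┃█···┠──────────────────┨   ┃     
              ┃█···┃                 0┃   ┃     
              ┃    ┃┌───┬───┬───┬───┐ ┃   ┃     
              ┃    ┃│ 7 │ 8 │ 9 │ ÷ │ ┃   ┃     
              ┃    ┃├───┼───┼───┼───┤ ┃   ┃     
              ┗━━━━┃│ 4 │ 5 │ 6 │ × │ ┃━━━┛     


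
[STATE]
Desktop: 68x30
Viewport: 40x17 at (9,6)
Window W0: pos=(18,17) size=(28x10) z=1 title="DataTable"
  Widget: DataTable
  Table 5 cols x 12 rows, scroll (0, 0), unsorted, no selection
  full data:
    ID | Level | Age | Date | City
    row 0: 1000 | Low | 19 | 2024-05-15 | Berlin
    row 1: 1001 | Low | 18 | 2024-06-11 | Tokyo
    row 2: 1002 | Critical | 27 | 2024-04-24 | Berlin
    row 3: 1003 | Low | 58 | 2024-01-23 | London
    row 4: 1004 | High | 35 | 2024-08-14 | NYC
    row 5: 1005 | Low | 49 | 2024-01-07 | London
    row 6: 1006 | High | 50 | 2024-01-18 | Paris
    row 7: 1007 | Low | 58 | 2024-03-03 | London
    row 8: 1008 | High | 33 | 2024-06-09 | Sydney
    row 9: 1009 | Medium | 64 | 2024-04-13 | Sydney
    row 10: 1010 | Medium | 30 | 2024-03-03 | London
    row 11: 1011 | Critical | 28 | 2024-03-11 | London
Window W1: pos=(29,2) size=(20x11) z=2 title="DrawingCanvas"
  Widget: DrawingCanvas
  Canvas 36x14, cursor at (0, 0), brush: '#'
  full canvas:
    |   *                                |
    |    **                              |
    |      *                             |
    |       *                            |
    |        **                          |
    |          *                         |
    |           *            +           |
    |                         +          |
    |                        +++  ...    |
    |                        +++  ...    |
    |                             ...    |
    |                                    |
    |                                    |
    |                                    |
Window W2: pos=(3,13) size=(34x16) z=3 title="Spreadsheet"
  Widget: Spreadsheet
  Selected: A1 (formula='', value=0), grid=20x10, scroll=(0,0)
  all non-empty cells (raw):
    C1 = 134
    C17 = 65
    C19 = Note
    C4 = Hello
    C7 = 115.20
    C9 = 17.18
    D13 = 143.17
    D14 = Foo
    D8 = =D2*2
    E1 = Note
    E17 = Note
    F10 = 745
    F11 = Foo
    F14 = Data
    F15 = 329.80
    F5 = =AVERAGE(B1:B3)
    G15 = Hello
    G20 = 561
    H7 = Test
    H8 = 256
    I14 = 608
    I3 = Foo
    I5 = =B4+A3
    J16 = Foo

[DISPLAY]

                    ┃    **            ┃
                    ┃      *           ┃
                    ┃       *          ┃
                    ┃        **        ┃
                    ┃          *       ┃
                    ┃           *      ┃
                    ┗━━━━━━━━━━━━━━━━━━┛
━━━━━━━━━━━━━━━━━━━━━━━━━━━┓            
adsheet                    ┃            
───────────────────────────┨            
                           ┃            
  A       B       C       D┃━━━━━━━━┓   
---------------------------┃        ┃   
    [0]       0     134    ┃────────┨   
      0       0       0    ┃Date    ┃   
      0       0       0    ┃────────┃   
      0       0Hello       ┃2024-05-┃   


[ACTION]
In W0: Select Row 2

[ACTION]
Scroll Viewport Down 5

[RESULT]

                    ┃           *      ┃
                    ┗━━━━━━━━━━━━━━━━━━┛
━━━━━━━━━━━━━━━━━━━━━━━━━━━┓            
adsheet                    ┃            
───────────────────────────┨            
                           ┃            
  A       B       C       D┃━━━━━━━━┓   
---------------------------┃        ┃   
    [0]       0     134    ┃────────┨   
      0       0       0    ┃Date    ┃   
      0       0       0    ┃────────┃   
      0       0Hello       ┃2024-05-┃   
      0       0       0    ┃2024-06-┃   
      0       0       0    ┃2024-04-┃   
      0       0  115.20    ┃2024-01-┃   
      0       0       0    ┃━━━━━━━━┛   
      0       0   17.18    ┃            


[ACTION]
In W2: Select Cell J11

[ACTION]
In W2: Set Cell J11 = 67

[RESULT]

                    ┃           *      ┃
                    ┗━━━━━━━━━━━━━━━━━━┛
━━━━━━━━━━━━━━━━━━━━━━━━━━━┓            
adsheet                    ┃            
───────────────────────────┨            
67                         ┃            
  A       B       C       D┃━━━━━━━━┓   
---------------------------┃        ┃   
      0       0     134    ┃────────┨   
      0       0       0    ┃Date    ┃   
      0       0       0    ┃────────┃   
      0       0Hello       ┃2024-05-┃   
      0       0       0    ┃2024-06-┃   
      0       0       0    ┃2024-04-┃   
      0       0  115.20    ┃2024-01-┃   
      0       0       0    ┃━━━━━━━━┛   
      0       0   17.18    ┃            


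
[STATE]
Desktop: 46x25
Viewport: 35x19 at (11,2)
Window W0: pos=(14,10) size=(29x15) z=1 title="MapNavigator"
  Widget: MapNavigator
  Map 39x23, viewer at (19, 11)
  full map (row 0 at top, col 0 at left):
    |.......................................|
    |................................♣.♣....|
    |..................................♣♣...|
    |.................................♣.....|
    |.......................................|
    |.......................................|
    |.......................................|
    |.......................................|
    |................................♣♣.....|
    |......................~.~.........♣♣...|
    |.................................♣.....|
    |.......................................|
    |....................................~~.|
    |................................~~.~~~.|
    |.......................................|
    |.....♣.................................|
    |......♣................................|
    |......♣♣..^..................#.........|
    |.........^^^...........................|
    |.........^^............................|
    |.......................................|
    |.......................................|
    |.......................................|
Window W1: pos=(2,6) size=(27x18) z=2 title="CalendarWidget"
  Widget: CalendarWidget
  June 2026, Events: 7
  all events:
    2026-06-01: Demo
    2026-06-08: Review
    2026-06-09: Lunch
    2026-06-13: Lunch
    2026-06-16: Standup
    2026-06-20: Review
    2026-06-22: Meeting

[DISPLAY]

                                   
                                   
                                   
                                   
━━━━━━━━━━━━━━━━━┓                 
rWidget          ┃                 
─────────────────┨                 
June 2026        ┃                 
 Th Fr Sa Su     ┃━━━━━━━━━━━━━┓   
3  4  5  6  7    ┃             ┃   
10 11 12 13* 14  ┃─────────────┨   
7 18 19 20* 21   ┃.............┃   
4 25 26 27 28    ┃.............┃   
                 ┃............♣┃   
                 ┃..~.~........┃   
                 ┃.............┃   
                 ┃.............┃   
                 ┃.............┃   
                 ┃............~┃   


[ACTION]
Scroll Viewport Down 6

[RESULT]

━━━━━━━━━━━━━━━━━┓                 
rWidget          ┃                 
─────────────────┨                 
June 2026        ┃                 
 Th Fr Sa Su     ┃━━━━━━━━━━━━━┓   
3  4  5  6  7    ┃             ┃   
10 11 12 13* 14  ┃─────────────┨   
7 18 19 20* 21   ┃.............┃   
4 25 26 27 28    ┃.............┃   
                 ┃............♣┃   
                 ┃..~.~........┃   
                 ┃.............┃   
                 ┃.............┃   
                 ┃.............┃   
                 ┃............~┃   
                 ┃.............┃   
                 ┃.............┃   
━━━━━━━━━━━━━━━━━┛.............┃   
   ┗━━━━━━━━━━━━━━━━━━━━━━━━━━━┛   


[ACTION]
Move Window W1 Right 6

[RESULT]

━━━━━━━━━━━━━━━━━━━━━━━┓           
alendarWidget          ┃           
───────────────────────┨           
      June 2026        ┃           
 Tu We Th Fr Sa Su     ┃━━━━━━━┓   
*  2  3  4  5  6  7    ┃       ┃   
*  9* 10 11 12 13* 14  ┃───────┨   
 16* 17 18 19 20* 21   ┃.......┃   
* 23 24 25 26 27 28    ┃.......┃   
 30                    ┃......♣┃   
                       ┃.......┃   
                       ┃.......┃   
                       ┃.......┃   
                       ┃.......┃   
                       ┃......~┃   
                       ┃.......┃   
                       ┃.......┃   
━━━━━━━━━━━━━━━━━━━━━━━┛.......┃   
   ┗━━━━━━━━━━━━━━━━━━━━━━━━━━━┛   


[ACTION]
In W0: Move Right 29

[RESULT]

━━━━━━━━━━━━━━━━━━━━━━━┓           
alendarWidget          ┃           
───────────────────────┨           
      June 2026        ┃           
 Tu We Th Fr Sa Su     ┃━━━━━━━┓   
*  2  3  4  5  6  7    ┃       ┃   
*  9* 10 11 12 13* 14  ┃───────┨   
 16* 17 18 19 20* 21   ┃       ┃   
* 23 24 25 26 27 28    ┃       ┃   
 30                    ┃       ┃   
                       ┃       ┃   
                       ┃       ┃   
                       ┃       ┃   
                       ┃       ┃   
                       ┃       ┃   
                       ┃       ┃   
                       ┃       ┃   
━━━━━━━━━━━━━━━━━━━━━━━┛       ┃   
   ┗━━━━━━━━━━━━━━━━━━━━━━━━━━━┛   


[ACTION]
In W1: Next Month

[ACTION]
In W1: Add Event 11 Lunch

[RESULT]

━━━━━━━━━━━━━━━━━━━━━━━┓           
alendarWidget          ┃           
───────────────────────┨           
      July 2026        ┃           
 Tu We Th Fr Sa Su     ┃━━━━━━━┓   
     1  2  3  4  5     ┃       ┃   
  7  8  9 10 11* 12    ┃───────┨   
 14 15 16 17 18 19     ┃       ┃   
 21 22 23 24 25 26     ┃       ┃   
 28 29 30 31           ┃       ┃   
                       ┃       ┃   
                       ┃       ┃   
                       ┃       ┃   
                       ┃       ┃   
                       ┃       ┃   
                       ┃       ┃   
                       ┃       ┃   
━━━━━━━━━━━━━━━━━━━━━━━┛       ┃   
   ┗━━━━━━━━━━━━━━━━━━━━━━━━━━━┛   


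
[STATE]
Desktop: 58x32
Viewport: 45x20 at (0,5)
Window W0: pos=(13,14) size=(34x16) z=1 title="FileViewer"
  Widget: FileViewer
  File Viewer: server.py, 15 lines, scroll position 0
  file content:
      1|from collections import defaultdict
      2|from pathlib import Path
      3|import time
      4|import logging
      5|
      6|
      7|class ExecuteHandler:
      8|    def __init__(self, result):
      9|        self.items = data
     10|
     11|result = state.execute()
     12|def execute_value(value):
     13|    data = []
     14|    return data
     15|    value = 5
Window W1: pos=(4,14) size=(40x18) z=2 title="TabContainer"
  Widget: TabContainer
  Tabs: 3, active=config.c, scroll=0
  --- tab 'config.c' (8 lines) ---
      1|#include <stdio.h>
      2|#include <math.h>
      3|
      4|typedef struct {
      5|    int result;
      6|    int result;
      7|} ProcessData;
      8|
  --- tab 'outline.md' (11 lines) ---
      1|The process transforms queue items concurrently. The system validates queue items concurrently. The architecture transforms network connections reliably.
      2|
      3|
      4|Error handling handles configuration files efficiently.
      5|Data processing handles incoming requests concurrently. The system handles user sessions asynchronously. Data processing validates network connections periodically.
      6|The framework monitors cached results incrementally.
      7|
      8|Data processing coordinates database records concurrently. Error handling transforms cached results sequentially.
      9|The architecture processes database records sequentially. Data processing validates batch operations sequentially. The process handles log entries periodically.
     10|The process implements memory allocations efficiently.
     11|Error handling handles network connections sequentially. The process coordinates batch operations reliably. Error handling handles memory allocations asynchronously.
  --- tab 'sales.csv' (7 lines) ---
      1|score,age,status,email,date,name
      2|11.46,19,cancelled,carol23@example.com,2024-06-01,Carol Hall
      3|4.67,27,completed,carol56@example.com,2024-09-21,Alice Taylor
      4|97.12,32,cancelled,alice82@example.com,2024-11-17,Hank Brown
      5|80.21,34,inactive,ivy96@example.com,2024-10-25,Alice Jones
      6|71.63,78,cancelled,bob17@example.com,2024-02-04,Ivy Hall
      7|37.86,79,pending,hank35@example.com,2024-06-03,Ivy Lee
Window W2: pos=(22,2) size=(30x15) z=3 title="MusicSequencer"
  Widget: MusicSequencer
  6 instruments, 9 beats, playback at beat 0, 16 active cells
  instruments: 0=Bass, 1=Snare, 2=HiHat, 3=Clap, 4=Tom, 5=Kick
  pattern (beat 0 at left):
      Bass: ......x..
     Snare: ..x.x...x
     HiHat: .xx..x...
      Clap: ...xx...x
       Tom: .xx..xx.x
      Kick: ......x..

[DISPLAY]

                      ┃      ▼12345678       
                      ┃  Bass······█··       
                      ┃ Snare··█·█···█       
                      ┃ HiHat·██··█···       
                      ┃  Clap···██···█       
                      ┃   Tom·██··██·█       
                      ┃  Kick······█··       
                      ┃                      
                      ┃                      
    ┏━━━━━━━━━━━━━━━━━┃                      
    ┃ TabContainer    ┃                      
    ┠─────────────────┗━━━━━━━━━━━━━━━━━━━━━━
    ┃[config.c]│ outline.md │ sales.csv    ┃t
    ┃──────────────────────────────────────┃ 
    ┃#include <stdio.h>                    ┃ 
    ┃#include <math.h>                     ┃ 
    ┃                                      ┃ 
    ┃typedef struct {                      ┃ 
    ┃    int result;                       ┃ 
    ┃    int result;                       ┃:


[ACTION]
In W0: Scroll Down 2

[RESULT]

                      ┃      ▼12345678       
                      ┃  Bass······█··       
                      ┃ Snare··█·█···█       
                      ┃ HiHat·██··█···       
                      ┃  Clap···██···█       
                      ┃   Tom·██··██·█       
                      ┃  Kick······█··       
                      ┃                      
                      ┃                      
    ┏━━━━━━━━━━━━━━━━━┃                      
    ┃ TabContainer    ┃                      
    ┠─────────────────┗━━━━━━━━━━━━━━━━━━━━━━
    ┃[config.c]│ outline.md │ sales.csv    ┃ 
    ┃──────────────────────────────────────┃ 
    ┃#include <stdio.h>                    ┃ 
    ┃#include <math.h>                     ┃ 
    ┃                                      ┃ 
    ┃typedef struct {                      ┃:
    ┃    int result;                       ┃ 
    ┃    int result;                       ┃ 


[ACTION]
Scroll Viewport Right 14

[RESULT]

         ┃      ▼12345678             ┃      
         ┃  Bass······█··             ┃      
         ┃ Snare··█·█···█             ┃      
         ┃ HiHat·██··█···             ┃      
         ┃  Clap···██···█             ┃      
         ┃   Tom·██··██·█             ┃      
         ┃  Kick······█··             ┃      
         ┃                            ┃      
         ┃                            ┃      
━━━━━━━━━┃                            ┃      
ainer    ┃                            ┃      
─────────┗━━━━━━━━━━━━━━━━━━━━━━━━━━━━┛      
c]│ outline.md │ sales.csv    ┃ ▲┃           
──────────────────────────────┃ ░┃           
 <stdio.h>                    ┃ ░┃           
 <math.h>                     ┃ ░┃           
                              ┃ ░┃           
struct {                      ┃:░┃           
result;                       ┃ ░┃           
result;                       ┃ █┃           


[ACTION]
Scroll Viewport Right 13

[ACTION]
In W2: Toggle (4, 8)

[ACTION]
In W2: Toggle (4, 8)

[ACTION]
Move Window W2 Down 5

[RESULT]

                                             
                                             
         ┏━━━━━━━━━━━━━━━━━━━━━━━━━━━━┓      
         ┃ MusicSequencer             ┃      
         ┠────────────────────────────┨      
         ┃      ▼12345678             ┃      
         ┃  Bass······█··             ┃      
         ┃ Snare··█·█···█             ┃      
         ┃ HiHat·██··█···             ┃      
━━━━━━━━━┃  Clap···██···█             ┃      
ainer    ┃   Tom·██··██·█             ┃      
─────────┃  Kick······█··             ┃      
c]│ outli┃                            ┃      
─────────┃                            ┃      
 <stdio.h┃                            ┃      
 <math.h>┃                            ┃      
         ┗━━━━━━━━━━━━━━━━━━━━━━━━━━━━┛      
struct {                      ┃:░┃           
result;                       ┃ ░┃           
result;                       ┃ █┃           


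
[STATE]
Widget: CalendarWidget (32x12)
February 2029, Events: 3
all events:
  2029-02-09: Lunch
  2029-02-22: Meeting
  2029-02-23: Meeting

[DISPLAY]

         February 2029          
Mo Tu We Th Fr Sa Su            
          1  2  3  4            
 5  6  7  8  9* 10 11           
12 13 14 15 16 17 18            
19 20 21 22* 23* 24 25          
26 27 28                        
                                
                                
                                
                                
                                


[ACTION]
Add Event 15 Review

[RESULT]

         February 2029          
Mo Tu We Th Fr Sa Su            
          1  2  3  4            
 5  6  7  8  9* 10 11           
12 13 14 15* 16 17 18           
19 20 21 22* 23* 24 25          
26 27 28                        
                                
                                
                                
                                
                                


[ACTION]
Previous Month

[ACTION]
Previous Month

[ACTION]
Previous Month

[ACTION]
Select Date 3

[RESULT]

         November 2028          
Mo Tu We Th Fr Sa Su            
       1  2 [ 3]  4  5          
 6  7  8  9 10 11 12            
13 14 15 16 17 18 19            
20 21 22 23 24 25 26            
27 28 29 30                     
                                
                                
                                
                                
                                


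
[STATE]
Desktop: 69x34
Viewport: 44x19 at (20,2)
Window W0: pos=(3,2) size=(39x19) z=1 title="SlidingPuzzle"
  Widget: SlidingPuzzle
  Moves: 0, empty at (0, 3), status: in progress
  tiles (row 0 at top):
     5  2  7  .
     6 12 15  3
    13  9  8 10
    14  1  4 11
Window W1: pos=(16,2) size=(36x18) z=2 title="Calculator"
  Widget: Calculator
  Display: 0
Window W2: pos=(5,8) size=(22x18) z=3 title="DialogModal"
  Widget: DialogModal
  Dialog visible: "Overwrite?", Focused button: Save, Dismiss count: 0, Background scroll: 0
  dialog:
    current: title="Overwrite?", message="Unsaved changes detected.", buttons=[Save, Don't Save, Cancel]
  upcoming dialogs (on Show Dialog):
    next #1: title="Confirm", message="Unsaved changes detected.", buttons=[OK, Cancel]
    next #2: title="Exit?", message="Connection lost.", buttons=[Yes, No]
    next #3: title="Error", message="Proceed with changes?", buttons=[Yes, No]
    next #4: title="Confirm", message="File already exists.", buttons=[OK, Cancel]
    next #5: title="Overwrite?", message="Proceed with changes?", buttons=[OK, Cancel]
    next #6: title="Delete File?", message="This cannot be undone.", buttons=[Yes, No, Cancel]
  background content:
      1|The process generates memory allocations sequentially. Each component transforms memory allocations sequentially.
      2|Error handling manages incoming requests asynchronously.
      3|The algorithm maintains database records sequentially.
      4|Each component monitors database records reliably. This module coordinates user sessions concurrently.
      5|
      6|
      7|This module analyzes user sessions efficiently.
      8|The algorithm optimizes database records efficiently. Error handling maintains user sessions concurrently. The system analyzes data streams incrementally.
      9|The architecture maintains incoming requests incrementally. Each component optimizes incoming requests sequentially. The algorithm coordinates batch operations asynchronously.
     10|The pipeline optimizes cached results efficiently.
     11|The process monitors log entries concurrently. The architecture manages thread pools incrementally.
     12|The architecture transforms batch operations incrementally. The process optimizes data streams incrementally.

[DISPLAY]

━━━━━━━━━━━━━━━━━━━━━━━━━━━━━━━┓            
lculator                       ┃            
───────────────────────────────┨            
                              0┃            
─┬───┬───┬───┐                 ┃            
 │ 8 │ 9 │ ÷ │                 ┃            
━━━━━━┓──┼───┤                 ┃            
      ┃6 │ × │                 ┃            
──────┨──┼───┤                 ┃            
nerate┃3 │ - │                 ┃            
 manag┃──┼───┤                 ┃            
mainta┃= │ + │                 ┃            
 monit┃──┼───┤                 ┃            
───┐  ┃MR│ M+│                 ┃            
?  │  ┃──┴───┘                 ┃            
nge│es┃                        ┃            
't │mi┃                        ┃            
───┘ai┃━━━━━━━━━━━━━━━━━━━━━━━━┛            
ptimiz┃━━━━━━━━━━━━━━┛                      


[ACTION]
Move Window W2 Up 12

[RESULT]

──────┨━━━━━━━━━━━━━━━━━━━━━━━━┓            
nerate┃r                       ┃            
 manag┃────────────────────────┨            
mainta┃                       0┃            
 monit┃──┬───┐                 ┃            
───┐  ┃9 │ ÷ │                 ┃            
?  │  ┃──┼───┤                 ┃            
nge│es┃6 │ × │                 ┃            
't │mi┃──┼───┤                 ┃            
───┘ai┃3 │ - │                 ┃            
ptimiz┃──┼───┤                 ┃            
nitors┃= │ + │                 ┃            
re tra┃──┼───┤                 ┃            
      ┃MR│ M+│                 ┃            
      ┃──┴───┘                 ┃            
━━━━━━┛                        ┃            
                               ┃            
━━━━━━━━━━━━━━━━━━━━━━━━━━━━━━━┛            
━━━━━━━━━━━━━━━━━━━━━┛                      


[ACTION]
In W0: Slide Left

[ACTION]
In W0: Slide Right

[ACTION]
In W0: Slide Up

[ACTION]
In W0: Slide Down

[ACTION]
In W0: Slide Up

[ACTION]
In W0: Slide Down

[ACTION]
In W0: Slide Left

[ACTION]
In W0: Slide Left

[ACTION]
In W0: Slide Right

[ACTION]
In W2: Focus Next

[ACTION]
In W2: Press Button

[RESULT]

──────┨━━━━━━━━━━━━━━━━━━━━━━━━┓            
nerate┃r                       ┃            
 manag┃────────────────────────┨            
mainta┃                       0┃            
 monit┃──┬───┐                 ┃            
      ┃9 │ ÷ │                 ┃            
      ┃──┼───┤                 ┃            
alyzes┃6 │ × │                 ┃            
optimi┃──┼───┤                 ┃            
re mai┃3 │ - │                 ┃            
ptimiz┃──┼───┤                 ┃            
nitors┃= │ + │                 ┃            
re tra┃──┼───┤                 ┃            
      ┃MR│ M+│                 ┃            
      ┃──┴───┘                 ┃            
━━━━━━┛                        ┃            
                               ┃            
━━━━━━━━━━━━━━━━━━━━━━━━━━━━━━━┛            
━━━━━━━━━━━━━━━━━━━━━┛                      


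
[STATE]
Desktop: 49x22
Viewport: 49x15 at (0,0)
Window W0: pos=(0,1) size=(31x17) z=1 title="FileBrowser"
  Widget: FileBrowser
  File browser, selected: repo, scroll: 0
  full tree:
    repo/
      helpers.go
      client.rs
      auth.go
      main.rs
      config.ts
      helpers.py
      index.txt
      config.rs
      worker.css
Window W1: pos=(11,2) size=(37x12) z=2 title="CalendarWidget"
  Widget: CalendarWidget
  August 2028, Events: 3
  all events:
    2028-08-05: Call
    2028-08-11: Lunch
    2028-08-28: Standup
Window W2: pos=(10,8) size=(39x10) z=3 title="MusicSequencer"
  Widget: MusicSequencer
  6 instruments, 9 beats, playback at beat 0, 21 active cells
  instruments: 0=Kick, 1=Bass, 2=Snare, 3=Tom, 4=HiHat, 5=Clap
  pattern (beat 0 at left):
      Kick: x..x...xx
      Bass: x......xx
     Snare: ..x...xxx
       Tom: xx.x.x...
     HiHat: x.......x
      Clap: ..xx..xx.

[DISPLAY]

                                                 
┏━━━━━━━━━━━━━━━━━━━━━━━━━━━━━┓                  
┃ FileBrows┏━━━━━━━━━━━━━━━━━━━━━━━━━━━━━━━━━━━┓ 
┠──────────┃ CalendarWidget                    ┃ 
┃> [-] repo┠───────────────────────────────────┨ 
┃    helper┃            August 2028            ┃ 
┃    client┃Mo Tu We Th Fr Sa Su               ┃ 
┃    auth.g┃    1  2  3  4  5*  6              ┃ 
┃    main.┏━━━━━━━━━━━━━━━━━━━━━━━━━━━━━━━━━━━━━┓
┃    confi┃ MusicSequencer                      ┃
┃    helpe┠─────────────────────────────────────┨
┃    index┃      ▼12345678                      ┃
┃    confi┃  Kick█··█···██                      ┃
┃    worke┃  Bass█······██                      ┃
┃         ┃ Snare··█···███                      ┃


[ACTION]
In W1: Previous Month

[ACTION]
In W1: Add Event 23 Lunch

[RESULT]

                                                 
┏━━━━━━━━━━━━━━━━━━━━━━━━━━━━━┓                  
┃ FileBrows┏━━━━━━━━━━━━━━━━━━━━━━━━━━━━━━━━━━━┓ 
┠──────────┃ CalendarWidget                    ┃ 
┃> [-] repo┠───────────────────────────────────┨ 
┃    helper┃             July 2028             ┃ 
┃    client┃Mo Tu We Th Fr Sa Su               ┃ 
┃    auth.g┃                1  2               ┃ 
┃    main.┏━━━━━━━━━━━━━━━━━━━━━━━━━━━━━━━━━━━━━┓
┃    confi┃ MusicSequencer                      ┃
┃    helpe┠─────────────────────────────────────┨
┃    index┃      ▼12345678                      ┃
┃    confi┃  Kick█··█···██                      ┃
┃    worke┃  Bass█······██                      ┃
┃         ┃ Snare··█···███                      ┃


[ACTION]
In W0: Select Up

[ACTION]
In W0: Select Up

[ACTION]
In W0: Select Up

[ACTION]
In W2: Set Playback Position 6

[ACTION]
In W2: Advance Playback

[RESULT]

                                                 
┏━━━━━━━━━━━━━━━━━━━━━━━━━━━━━┓                  
┃ FileBrows┏━━━━━━━━━━━━━━━━━━━━━━━━━━━━━━━━━━━┓ 
┠──────────┃ CalendarWidget                    ┃ 
┃> [-] repo┠───────────────────────────────────┨ 
┃    helper┃             July 2028             ┃ 
┃    client┃Mo Tu We Th Fr Sa Su               ┃ 
┃    auth.g┃                1  2               ┃ 
┃    main.┏━━━━━━━━━━━━━━━━━━━━━━━━━━━━━━━━━━━━━┓
┃    confi┃ MusicSequencer                      ┃
┃    helpe┠─────────────────────────────────────┨
┃    index┃      0123456▼8                      ┃
┃    confi┃  Kick█··█···██                      ┃
┃    worke┃  Bass█······██                      ┃
┃         ┃ Snare··█···███                      ┃


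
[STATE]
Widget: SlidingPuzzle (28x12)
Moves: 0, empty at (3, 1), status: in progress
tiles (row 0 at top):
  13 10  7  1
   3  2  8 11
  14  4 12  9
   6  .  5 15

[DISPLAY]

┌────┬────┬────┬────┐       
│ 13 │ 10 │  7 │  1 │       
├────┼────┼────┼────┤       
│  3 │  2 │  8 │ 11 │       
├────┼────┼────┼────┤       
│ 14 │  4 │ 12 │  9 │       
├────┼────┼────┼────┤       
│  6 │    │  5 │ 15 │       
└────┴────┴────┴────┘       
Moves: 0                    
                            
                            


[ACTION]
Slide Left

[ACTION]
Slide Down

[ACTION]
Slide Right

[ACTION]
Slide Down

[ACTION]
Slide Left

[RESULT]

┌────┬────┬────┬────┐       
│ 13 │ 10 │  7 │  1 │       
├────┼────┼────┼────┤       
│  3 │  8 │    │ 11 │       
├────┼────┼────┼────┤       
│ 14 │  2 │  4 │  9 │       
├────┼────┼────┼────┤       
│  6 │  5 │ 12 │ 15 │       
└────┴────┴────┴────┘       
Moves: 5                    
                            
                            
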